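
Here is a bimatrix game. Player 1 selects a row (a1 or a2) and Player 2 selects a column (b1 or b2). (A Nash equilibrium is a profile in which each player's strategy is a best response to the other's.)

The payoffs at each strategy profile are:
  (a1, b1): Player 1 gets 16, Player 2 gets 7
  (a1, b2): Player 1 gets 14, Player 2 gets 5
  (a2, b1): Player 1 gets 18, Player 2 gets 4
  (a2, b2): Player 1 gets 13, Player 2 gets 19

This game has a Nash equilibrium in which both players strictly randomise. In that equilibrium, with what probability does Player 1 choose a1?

Let p be the probability that Player 1 plays a1. In a completely mixed equilibrium, Player 2 must be indifferent between b1 and b2.
Player 2's expected payoff from b1 is 7p + 4(1−p); from b2 it is 5p + 19(1−p).
Setting these equal: 3p + 4 = −14p + 19, so p = 15/17.

15/17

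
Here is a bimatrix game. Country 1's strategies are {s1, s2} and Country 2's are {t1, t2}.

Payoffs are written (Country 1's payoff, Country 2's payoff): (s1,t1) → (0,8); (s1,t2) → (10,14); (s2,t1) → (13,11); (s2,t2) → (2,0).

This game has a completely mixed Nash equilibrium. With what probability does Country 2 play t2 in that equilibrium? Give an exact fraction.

13/21

Let q be the probability that Country 2 plays t1. In a completely mixed equilibrium, Country 1 must be indifferent between s1 and s2.
Country 1's expected payoff from s1 is 10(1−q); from s2 it is 13q + 2(1−q).
Setting these equal: −10q + 10 = 11q + 2, so q = 8/21.
Therefore Country 2 plays t2 with probability 1 − 8/21 = 13/21.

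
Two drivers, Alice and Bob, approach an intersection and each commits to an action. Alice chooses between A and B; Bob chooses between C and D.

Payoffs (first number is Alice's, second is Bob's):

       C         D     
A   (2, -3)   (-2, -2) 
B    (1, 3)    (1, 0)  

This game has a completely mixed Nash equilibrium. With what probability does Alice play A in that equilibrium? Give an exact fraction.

Let p be the probability that Alice plays A. In a completely mixed equilibrium, Bob must be indifferent between C and D.
Bob's expected payoff from C is −3p + 3(1−p); from D it is −2p.
Setting these equal: −6p + 3 = −2p, so p = 3/4.

3/4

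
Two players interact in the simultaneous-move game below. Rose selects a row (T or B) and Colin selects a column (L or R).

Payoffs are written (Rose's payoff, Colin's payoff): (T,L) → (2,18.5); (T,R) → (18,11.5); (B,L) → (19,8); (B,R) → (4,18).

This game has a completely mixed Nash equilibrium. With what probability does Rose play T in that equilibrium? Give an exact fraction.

Let x be the probability that Rose plays T. In a completely mixed equilibrium, Colin must be indifferent between L and R.
Colin's expected payoff from L is 18.5x + 8(1−x); from R it is 11.5x + 18(1−x).
Setting these equal: 10.5x + 8 = −6.5x + 18, so x = 10/17.

10/17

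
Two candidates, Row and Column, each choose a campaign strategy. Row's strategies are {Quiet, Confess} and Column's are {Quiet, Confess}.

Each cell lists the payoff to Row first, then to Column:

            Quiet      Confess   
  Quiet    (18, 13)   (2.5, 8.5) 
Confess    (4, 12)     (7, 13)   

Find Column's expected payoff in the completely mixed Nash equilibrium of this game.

First find x, the probability Row plays Quiet, from Column's indifference between Quiet and Confess: 13x + 12(1−x) = 8.5x + 13(1−x), giving x = 2/11.
Since Column is indifferent in equilibrium, Column's expected payoff equals the payoff from either column against (2/11, 9/11). Using Quiet: 13(2/11) + 12(9/11) = 134/11.

134/11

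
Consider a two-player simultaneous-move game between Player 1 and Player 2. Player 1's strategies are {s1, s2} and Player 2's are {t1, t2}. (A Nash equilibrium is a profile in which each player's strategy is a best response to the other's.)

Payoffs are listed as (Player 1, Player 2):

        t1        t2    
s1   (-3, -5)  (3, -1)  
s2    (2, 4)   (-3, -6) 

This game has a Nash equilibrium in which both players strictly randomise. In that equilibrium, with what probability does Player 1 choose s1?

5/7

Let x be the probability that Player 1 plays s1. In a completely mixed equilibrium, Player 2 must be indifferent between t1 and t2.
Player 2's expected payoff from t1 is −5x + 4(1−x); from t2 it is −x − 6(1−x).
Setting these equal: −9x + 4 = 5x − 6, so x = 5/7.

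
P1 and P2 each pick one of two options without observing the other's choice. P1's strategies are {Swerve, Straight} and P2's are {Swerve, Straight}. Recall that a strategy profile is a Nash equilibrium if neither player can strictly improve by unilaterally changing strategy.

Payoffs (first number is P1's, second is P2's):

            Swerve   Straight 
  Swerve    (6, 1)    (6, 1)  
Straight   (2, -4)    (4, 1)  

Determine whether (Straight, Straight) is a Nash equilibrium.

At (Straight, Straight), P1 earns 4; switching to Swerve would give 6, so P1 would deviate.
P2 earns 1; switching to Swerve would give -4, so P2 has no profitable deviation.
Since at least one player can profitably deviate, this is not a Nash equilibrium.

No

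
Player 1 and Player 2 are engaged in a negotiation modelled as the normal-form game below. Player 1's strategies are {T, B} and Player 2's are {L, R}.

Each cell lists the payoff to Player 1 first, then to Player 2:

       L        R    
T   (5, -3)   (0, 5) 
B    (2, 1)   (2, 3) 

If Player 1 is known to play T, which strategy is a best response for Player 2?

Against T, Player 2 earns -3 from L and 5 from R.
So R is the best response.

R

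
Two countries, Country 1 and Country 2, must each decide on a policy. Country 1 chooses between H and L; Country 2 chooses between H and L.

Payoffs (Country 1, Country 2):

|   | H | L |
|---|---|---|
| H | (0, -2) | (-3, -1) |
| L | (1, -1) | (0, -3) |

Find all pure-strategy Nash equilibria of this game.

(L, H)

(H, H): Country 1 prefers L (1 > 0); Country 2 prefers L (-1 > -2) — not an equilibrium.
(H, L): Country 1 prefers L (0 > -3) — not an equilibrium.
(L, H): Country 1 gets 1 ≥ 0 from H, and Country 2 gets -1 ≥ -3 from L — Nash equilibrium.
(L, L): Country 2 prefers H (-1 > -3) — not an equilibrium.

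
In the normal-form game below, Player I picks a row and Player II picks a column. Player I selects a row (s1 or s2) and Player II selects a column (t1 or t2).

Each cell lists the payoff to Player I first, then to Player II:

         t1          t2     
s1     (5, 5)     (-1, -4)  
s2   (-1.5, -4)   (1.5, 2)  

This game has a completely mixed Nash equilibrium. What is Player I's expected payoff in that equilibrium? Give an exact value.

2/3

First find q, the probability Player II plays t1, from Player I's indifference between s1 and s2: 5q − (1−q) = −1.5q + 1.5(1−q), giving q = 5/18.
Since Player I is indifferent in equilibrium, Player I's expected payoff equals the payoff from either row against (5/18, 13/18). Using s1: 5(5/18) − (13/18) = 2/3.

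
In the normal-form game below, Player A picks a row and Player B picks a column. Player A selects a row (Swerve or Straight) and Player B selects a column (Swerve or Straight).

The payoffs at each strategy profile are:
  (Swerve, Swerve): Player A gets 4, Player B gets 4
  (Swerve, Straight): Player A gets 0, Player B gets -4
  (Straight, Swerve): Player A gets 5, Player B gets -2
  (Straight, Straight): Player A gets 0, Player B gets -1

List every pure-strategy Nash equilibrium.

(Swerve, Swerve): Player A prefers Straight (5 > 4) — not an equilibrium.
(Swerve, Straight): Player B prefers Swerve (4 > -4) — not an equilibrium.
(Straight, Swerve): Player B prefers Straight (-1 > -2) — not an equilibrium.
(Straight, Straight): Player A gets 0 ≥ 0 from Swerve, and Player B gets -1 ≥ -2 from Swerve — Nash equilibrium.

(Straight, Straight)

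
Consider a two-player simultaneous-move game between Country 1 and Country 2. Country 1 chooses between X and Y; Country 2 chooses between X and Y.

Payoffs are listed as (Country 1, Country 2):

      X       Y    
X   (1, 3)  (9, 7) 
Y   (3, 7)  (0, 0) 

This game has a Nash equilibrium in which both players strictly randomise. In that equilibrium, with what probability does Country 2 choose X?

9/11

Let q be the probability that Country 2 plays X. In a completely mixed equilibrium, Country 1 must be indifferent between X and Y.
Country 1's expected payoff from X is q + 9(1−q); from Y it is 3q.
Setting these equal: −8q + 9 = 3q, so q = 9/11.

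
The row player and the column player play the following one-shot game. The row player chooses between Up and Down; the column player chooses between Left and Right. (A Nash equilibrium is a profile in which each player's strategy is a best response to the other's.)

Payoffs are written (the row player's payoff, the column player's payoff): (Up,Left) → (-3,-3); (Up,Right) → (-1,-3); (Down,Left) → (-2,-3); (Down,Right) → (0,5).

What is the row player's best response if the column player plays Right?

Against Right, the row player earns -1 from Up and 0 from Down.
So Down is the best response.

Down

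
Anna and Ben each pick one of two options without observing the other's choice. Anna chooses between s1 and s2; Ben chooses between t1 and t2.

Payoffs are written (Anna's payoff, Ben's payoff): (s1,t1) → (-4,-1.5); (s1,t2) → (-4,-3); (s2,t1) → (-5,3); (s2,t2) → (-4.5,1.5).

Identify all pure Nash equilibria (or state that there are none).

(s1, t1)

(s1, t1): Anna gets -4 ≥ -5 from s2, and Ben gets -1.5 ≥ -3 from t2 — Nash equilibrium.
(s1, t2): Ben prefers t1 (-1.5 > -3) — not an equilibrium.
(s2, t1): Anna prefers s1 (-4 > -5) — not an equilibrium.
(s2, t2): Anna prefers s1 (-4 > -4.5); Ben prefers t1 (3 > 1.5) — not an equilibrium.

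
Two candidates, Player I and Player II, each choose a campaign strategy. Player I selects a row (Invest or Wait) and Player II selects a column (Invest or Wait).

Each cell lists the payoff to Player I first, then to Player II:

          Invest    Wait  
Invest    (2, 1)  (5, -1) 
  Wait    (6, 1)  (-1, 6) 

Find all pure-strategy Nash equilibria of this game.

none

(Invest, Invest): Player I prefers Wait (6 > 2) — not an equilibrium.
(Invest, Wait): Player II prefers Invest (1 > -1) — not an equilibrium.
(Wait, Invest): Player II prefers Wait (6 > 1) — not an equilibrium.
(Wait, Wait): Player I prefers Invest (5 > -1) — not an equilibrium.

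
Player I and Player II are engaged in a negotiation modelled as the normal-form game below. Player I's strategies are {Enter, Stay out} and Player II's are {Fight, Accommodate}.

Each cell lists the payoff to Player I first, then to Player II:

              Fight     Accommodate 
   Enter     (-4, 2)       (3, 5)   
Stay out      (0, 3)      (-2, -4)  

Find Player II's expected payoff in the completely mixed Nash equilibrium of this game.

23/10

First find p, the probability Player I plays Enter, from Player II's indifference between Fight and Accommodate: 2p + 3(1−p) = 5p − 4(1−p), giving p = 7/10.
Since Player II is indifferent in equilibrium, Player II's expected payoff equals the payoff from either column against (7/10, 3/10). Using Fight: 2(7/10) + 3(3/10) = 23/10.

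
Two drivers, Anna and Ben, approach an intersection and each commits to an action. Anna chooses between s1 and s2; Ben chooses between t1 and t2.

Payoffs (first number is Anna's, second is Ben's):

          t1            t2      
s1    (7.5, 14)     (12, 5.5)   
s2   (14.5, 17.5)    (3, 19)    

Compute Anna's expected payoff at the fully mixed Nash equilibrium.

303/32

First find y, the probability Ben plays t1, from Anna's indifference between s1 and s2: 7.5y + 12(1−y) = 14.5y + 3(1−y), giving y = 9/16.
Since Anna is indifferent in equilibrium, Anna's expected payoff equals the payoff from either row against (9/16, 7/16). Using s1: 7.5(9/16) + 12(7/16) = 303/32.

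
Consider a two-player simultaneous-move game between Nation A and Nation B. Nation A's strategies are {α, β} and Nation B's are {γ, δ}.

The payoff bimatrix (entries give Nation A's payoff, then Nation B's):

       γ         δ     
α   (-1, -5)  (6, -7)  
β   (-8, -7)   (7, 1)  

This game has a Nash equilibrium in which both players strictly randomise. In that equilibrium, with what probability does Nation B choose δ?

7/8

Let y be the probability that Nation B plays γ. In a completely mixed equilibrium, Nation A must be indifferent between α and β.
Nation A's expected payoff from α is −y + 6(1−y); from β it is −8y + 7(1−y).
Setting these equal: −7y + 6 = −15y + 7, so y = 1/8.
Therefore Nation B plays δ with probability 1 − 1/8 = 7/8.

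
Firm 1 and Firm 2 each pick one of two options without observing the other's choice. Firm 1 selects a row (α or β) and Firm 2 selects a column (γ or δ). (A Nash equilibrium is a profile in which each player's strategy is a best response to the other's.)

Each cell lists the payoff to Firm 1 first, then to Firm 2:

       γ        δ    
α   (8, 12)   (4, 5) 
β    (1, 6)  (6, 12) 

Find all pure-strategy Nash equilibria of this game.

(α, γ): Firm 1 gets 8 ≥ 1 from β, and Firm 2 gets 12 ≥ 5 from δ — Nash equilibrium.
(α, δ): Firm 1 prefers β (6 > 4); Firm 2 prefers γ (12 > 5) — not an equilibrium.
(β, γ): Firm 1 prefers α (8 > 1); Firm 2 prefers δ (12 > 6) — not an equilibrium.
(β, δ): Firm 1 gets 6 ≥ 4 from α, and Firm 2 gets 12 ≥ 6 from γ — Nash equilibrium.

(α, γ) and (β, δ)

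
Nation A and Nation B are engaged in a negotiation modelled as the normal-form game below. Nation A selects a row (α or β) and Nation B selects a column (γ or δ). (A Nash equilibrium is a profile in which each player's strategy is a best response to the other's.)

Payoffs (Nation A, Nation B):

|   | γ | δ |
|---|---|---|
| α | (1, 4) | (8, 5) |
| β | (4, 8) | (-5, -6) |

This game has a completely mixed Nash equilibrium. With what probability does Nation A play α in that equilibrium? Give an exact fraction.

14/15

Let p be the probability that Nation A plays α. In a completely mixed equilibrium, Nation B must be indifferent between γ and δ.
Nation B's expected payoff from γ is 4p + 8(1−p); from δ it is 5p − 6(1−p).
Setting these equal: −4p + 8 = 11p − 6, so p = 14/15.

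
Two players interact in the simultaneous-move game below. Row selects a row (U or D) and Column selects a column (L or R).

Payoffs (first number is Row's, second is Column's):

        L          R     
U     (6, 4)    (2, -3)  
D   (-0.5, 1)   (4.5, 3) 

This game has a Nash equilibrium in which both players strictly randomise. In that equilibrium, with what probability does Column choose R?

Let q be the probability that Column plays L. In a completely mixed equilibrium, Row must be indifferent between U and D.
Row's expected payoff from U is 6q + 2(1−q); from D it is −0.5q + 4.5(1−q).
Setting these equal: 4q + 2 = −5q + 4.5, so q = 5/18.
Therefore Column plays R with probability 1 − 5/18 = 13/18.

13/18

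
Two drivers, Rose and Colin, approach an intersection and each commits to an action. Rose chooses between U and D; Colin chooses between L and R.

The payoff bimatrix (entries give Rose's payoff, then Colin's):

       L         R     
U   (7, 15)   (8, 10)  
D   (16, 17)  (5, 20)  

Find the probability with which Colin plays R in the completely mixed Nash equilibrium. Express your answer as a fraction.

3/4

Let c be the probability that Colin plays L. In a completely mixed equilibrium, Rose must be indifferent between U and D.
Rose's expected payoff from U is 7c + 8(1−c); from D it is 16c + 5(1−c).
Setting these equal: −c + 8 = 11c + 5, so c = 1/4.
Therefore Colin plays R with probability 1 − 1/4 = 3/4.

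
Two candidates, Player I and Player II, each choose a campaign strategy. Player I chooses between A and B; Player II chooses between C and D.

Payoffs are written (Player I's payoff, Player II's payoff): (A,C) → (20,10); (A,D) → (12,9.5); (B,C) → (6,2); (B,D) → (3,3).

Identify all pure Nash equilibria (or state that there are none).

(A, C)

(A, C): Player I gets 20 ≥ 6 from B, and Player II gets 10 ≥ 9.5 from D — Nash equilibrium.
(A, D): Player II prefers C (10 > 9.5) — not an equilibrium.
(B, C): Player I prefers A (20 > 6); Player II prefers D (3 > 2) — not an equilibrium.
(B, D): Player I prefers A (12 > 3) — not an equilibrium.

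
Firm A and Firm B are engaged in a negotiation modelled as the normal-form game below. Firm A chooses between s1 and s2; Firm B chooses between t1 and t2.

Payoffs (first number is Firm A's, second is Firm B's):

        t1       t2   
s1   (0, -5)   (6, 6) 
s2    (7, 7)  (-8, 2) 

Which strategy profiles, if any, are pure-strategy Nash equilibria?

(s1, t2) and (s2, t1)

(s1, t1): Firm A prefers s2 (7 > 0); Firm B prefers t2 (6 > -5) — not an equilibrium.
(s1, t2): Firm A gets 6 ≥ -8 from s2, and Firm B gets 6 ≥ -5 from t1 — Nash equilibrium.
(s2, t1): Firm A gets 7 ≥ 0 from s1, and Firm B gets 7 ≥ 2 from t2 — Nash equilibrium.
(s2, t2): Firm A prefers s1 (6 > -8); Firm B prefers t1 (7 > 2) — not an equilibrium.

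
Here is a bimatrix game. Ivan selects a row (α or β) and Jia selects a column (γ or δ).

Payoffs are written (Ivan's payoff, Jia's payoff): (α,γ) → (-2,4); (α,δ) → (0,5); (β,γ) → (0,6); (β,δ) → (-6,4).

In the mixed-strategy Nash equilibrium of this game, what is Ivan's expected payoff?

-3/2

First find q, the probability Jia plays γ, from Ivan's indifference between α and β: −2q = −6(1−q), giving q = 3/4.
Since Ivan is indifferent in equilibrium, Ivan's expected payoff equals the payoff from either row against (3/4, 1/4). Using α: −2(3/4) = -3/2.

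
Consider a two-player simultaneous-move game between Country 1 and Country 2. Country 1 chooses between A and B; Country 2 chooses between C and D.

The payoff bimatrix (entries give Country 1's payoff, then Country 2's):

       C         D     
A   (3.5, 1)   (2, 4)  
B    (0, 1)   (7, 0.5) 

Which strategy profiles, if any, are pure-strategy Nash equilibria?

(A, C): Country 2 prefers D (4 > 1) — not an equilibrium.
(A, D): Country 1 prefers B (7 > 2) — not an equilibrium.
(B, C): Country 1 prefers A (3.5 > 0) — not an equilibrium.
(B, D): Country 2 prefers C (1 > 0.5) — not an equilibrium.

none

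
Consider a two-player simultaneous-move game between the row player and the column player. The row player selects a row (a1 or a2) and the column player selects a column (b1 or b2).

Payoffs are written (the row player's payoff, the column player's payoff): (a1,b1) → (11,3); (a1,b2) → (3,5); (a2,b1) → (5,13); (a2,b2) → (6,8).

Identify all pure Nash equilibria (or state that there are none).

(a1, b1): the column player prefers b2 (5 > 3) — not an equilibrium.
(a1, b2): the row player prefers a2 (6 > 3) — not an equilibrium.
(a2, b1): the row player prefers a1 (11 > 5) — not an equilibrium.
(a2, b2): the column player prefers b1 (13 > 8) — not an equilibrium.

none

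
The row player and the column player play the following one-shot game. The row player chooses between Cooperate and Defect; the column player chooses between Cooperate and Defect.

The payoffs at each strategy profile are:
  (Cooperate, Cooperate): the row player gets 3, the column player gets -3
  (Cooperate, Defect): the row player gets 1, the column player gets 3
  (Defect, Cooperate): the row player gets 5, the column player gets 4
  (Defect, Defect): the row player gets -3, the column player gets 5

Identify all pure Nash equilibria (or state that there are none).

(Cooperate, Defect)

(Cooperate, Cooperate): the row player prefers Defect (5 > 3); the column player prefers Defect (3 > -3) — not an equilibrium.
(Cooperate, Defect): the row player gets 1 ≥ -3 from Defect, and the column player gets 3 ≥ -3 from Cooperate — Nash equilibrium.
(Defect, Cooperate): the column player prefers Defect (5 > 4) — not an equilibrium.
(Defect, Defect): the row player prefers Cooperate (1 > -3) — not an equilibrium.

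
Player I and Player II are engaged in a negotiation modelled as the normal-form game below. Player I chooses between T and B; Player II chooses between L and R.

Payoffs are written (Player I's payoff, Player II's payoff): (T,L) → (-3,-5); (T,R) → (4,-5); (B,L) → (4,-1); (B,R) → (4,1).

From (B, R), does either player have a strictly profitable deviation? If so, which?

Player I at (B, R) earns 4; deviating to T yields 4 — not better.
Player II earns 1; deviating to L yields -1 — not better.
Neither player can strictly improve; the profile is a Nash equilibrium.

Neither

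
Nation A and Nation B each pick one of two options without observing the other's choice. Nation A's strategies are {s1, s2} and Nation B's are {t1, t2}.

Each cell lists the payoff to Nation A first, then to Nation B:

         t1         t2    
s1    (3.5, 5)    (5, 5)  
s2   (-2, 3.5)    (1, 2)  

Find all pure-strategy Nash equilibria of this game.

(s1, t1) and (s1, t2)

(s1, t1): Nation A gets 3.5 ≥ -2 from s2, and Nation B gets 5 ≥ 5 from t2 — Nash equilibrium.
(s1, t2): Nation A gets 5 ≥ 1 from s2, and Nation B gets 5 ≥ 5 from t1 — Nash equilibrium.
(s2, t1): Nation A prefers s1 (3.5 > -2) — not an equilibrium.
(s2, t2): Nation A prefers s1 (5 > 1); Nation B prefers t1 (3.5 > 2) — not an equilibrium.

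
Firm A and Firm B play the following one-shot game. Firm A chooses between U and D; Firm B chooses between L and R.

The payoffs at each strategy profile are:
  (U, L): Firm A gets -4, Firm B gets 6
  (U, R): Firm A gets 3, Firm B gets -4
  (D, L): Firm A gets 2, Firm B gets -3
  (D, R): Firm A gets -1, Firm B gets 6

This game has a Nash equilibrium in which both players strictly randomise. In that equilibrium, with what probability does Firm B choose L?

Let y be the probability that Firm B plays L. In a completely mixed equilibrium, Firm A must be indifferent between U and D.
Firm A's expected payoff from U is −4y + 3(1−y); from D it is 2y − (1−y).
Setting these equal: −7y + 3 = 3y − 1, so y = 2/5.

2/5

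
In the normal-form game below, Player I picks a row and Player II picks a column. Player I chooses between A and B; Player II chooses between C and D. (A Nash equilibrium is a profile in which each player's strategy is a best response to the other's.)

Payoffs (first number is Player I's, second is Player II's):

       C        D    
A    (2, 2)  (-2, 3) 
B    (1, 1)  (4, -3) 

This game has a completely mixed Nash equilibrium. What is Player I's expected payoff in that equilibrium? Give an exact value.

10/7

First find q, the probability Player II plays C, from Player I's indifference between A and B: 2q − 2(1−q) = q + 4(1−q), giving q = 6/7.
Since Player I is indifferent in equilibrium, Player I's expected payoff equals the payoff from either row against (6/7, 1/7). Using A: 2(6/7) − 2(1/7) = 10/7.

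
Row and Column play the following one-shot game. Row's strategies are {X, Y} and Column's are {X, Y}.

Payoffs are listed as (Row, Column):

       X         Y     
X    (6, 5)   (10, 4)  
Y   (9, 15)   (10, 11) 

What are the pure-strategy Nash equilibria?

(Y, X)

(X, X): Row prefers Y (9 > 6) — not an equilibrium.
(X, Y): Column prefers X (5 > 4) — not an equilibrium.
(Y, X): Row gets 9 ≥ 6 from X, and Column gets 15 ≥ 11 from Y — Nash equilibrium.
(Y, Y): Column prefers X (15 > 11) — not an equilibrium.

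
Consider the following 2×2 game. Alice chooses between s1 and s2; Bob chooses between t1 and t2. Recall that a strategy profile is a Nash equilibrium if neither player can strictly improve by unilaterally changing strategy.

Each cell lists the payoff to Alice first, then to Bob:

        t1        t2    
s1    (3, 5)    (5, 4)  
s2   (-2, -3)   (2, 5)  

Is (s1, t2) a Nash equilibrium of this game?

At (s1, t2), Alice earns 5; switching to s2 would give 2, so Alice has no profitable deviation.
Bob earns 4; switching to t1 would give 5, so Bob would deviate.
Since at least one player can profitably deviate, this is not a Nash equilibrium.

No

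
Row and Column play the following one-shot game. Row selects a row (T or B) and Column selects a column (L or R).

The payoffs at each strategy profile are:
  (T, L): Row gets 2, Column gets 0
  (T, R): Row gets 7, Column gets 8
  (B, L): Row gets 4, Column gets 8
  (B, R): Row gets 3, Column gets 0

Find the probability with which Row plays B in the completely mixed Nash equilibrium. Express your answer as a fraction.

1/2

Let p be the probability that Row plays T. In a completely mixed equilibrium, Column must be indifferent between L and R.
Column's expected payoff from L is 8(1−p); from R it is 8p.
Setting these equal: −8p + 8 = 8p, so p = 1/2.
Therefore Row plays B with probability 1 − 1/2 = 1/2.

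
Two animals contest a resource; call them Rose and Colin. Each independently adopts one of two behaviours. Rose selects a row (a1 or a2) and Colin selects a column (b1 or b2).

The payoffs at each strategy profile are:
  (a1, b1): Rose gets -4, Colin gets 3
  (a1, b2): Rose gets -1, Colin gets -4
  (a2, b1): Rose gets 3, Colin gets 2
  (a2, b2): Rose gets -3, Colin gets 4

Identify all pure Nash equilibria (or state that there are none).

(a1, b1): Rose prefers a2 (3 > -4) — not an equilibrium.
(a1, b2): Colin prefers b1 (3 > -4) — not an equilibrium.
(a2, b1): Colin prefers b2 (4 > 2) — not an equilibrium.
(a2, b2): Rose prefers a1 (-1 > -3) — not an equilibrium.

none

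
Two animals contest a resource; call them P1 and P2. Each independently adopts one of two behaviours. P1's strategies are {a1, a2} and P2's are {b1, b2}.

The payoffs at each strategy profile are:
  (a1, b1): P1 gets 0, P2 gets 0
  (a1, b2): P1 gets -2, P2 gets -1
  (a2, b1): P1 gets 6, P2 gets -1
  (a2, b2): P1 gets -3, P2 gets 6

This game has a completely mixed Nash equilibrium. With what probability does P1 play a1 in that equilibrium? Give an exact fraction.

7/8

Let x be the probability that P1 plays a1. In a completely mixed equilibrium, P2 must be indifferent between b1 and b2.
P2's expected payoff from b1 is −(1−x); from b2 it is −x + 6(1−x).
Setting these equal: x − 1 = −7x + 6, so x = 7/8.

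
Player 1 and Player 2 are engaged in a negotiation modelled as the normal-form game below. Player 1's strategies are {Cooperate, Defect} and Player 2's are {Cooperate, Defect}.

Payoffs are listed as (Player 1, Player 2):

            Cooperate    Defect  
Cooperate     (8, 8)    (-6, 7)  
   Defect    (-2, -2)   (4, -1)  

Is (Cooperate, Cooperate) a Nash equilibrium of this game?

Yes

At (Cooperate, Cooperate), Player 1 earns 8; switching to Defect would give -2, so Player 1 has no profitable deviation.
Player 2 earns 8; switching to Defect would give 7, so Player 2 has no profitable deviation.
Neither player can gain by a unilateral deviation, so this profile is a Nash equilibrium.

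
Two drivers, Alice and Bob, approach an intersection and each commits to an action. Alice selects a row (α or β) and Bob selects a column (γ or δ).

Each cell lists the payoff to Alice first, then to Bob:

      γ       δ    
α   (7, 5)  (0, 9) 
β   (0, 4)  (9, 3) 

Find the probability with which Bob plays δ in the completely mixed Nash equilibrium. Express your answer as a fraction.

Let q be the probability that Bob plays γ. In a completely mixed equilibrium, Alice must be indifferent between α and β.
Alice's expected payoff from α is 7q; from β it is 9(1−q).
Setting these equal: 7q = −9q + 9, so q = 9/16.
Therefore Bob plays δ with probability 1 − 9/16 = 7/16.

7/16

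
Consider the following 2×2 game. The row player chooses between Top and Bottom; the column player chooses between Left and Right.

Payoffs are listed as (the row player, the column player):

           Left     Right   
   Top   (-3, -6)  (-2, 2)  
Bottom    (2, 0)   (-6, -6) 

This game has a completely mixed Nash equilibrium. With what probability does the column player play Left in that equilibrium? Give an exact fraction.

Let c be the probability that the column player plays Left. In a completely mixed equilibrium, the row player must be indifferent between Top and Bottom.
The row player's expected payoff from Top is −3c − 2(1−c); from Bottom it is 2c − 6(1−c).
Setting these equal: −c − 2 = 8c − 6, so c = 4/9.

4/9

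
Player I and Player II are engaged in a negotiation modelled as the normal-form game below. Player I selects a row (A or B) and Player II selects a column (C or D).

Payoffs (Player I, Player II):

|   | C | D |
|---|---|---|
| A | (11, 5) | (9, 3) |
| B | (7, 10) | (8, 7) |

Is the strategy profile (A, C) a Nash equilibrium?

Yes

At (A, C), Player I earns 11; switching to B would give 7, so Player I has no profitable deviation.
Player II earns 5; switching to D would give 3, so Player II has no profitable deviation.
Neither player can gain by a unilateral deviation, so this profile is a Nash equilibrium.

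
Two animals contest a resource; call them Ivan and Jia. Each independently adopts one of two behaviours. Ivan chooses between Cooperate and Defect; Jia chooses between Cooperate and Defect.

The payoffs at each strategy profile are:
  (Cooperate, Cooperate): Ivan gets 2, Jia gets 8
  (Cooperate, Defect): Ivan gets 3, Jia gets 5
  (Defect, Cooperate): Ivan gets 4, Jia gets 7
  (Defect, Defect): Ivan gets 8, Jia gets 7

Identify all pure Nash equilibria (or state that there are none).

(Defect, Cooperate) and (Defect, Defect)

(Cooperate, Cooperate): Ivan prefers Defect (4 > 2) — not an equilibrium.
(Cooperate, Defect): Ivan prefers Defect (8 > 3); Jia prefers Cooperate (8 > 5) — not an equilibrium.
(Defect, Cooperate): Ivan gets 4 ≥ 2 from Cooperate, and Jia gets 7 ≥ 7 from Defect — Nash equilibrium.
(Defect, Defect): Ivan gets 8 ≥ 3 from Cooperate, and Jia gets 7 ≥ 7 from Cooperate — Nash equilibrium.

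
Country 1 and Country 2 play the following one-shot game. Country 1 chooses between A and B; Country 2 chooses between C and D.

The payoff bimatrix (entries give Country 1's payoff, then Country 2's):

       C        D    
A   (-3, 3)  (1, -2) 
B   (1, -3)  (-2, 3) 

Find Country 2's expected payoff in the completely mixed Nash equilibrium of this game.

3/11

First find x, the probability Country 1 plays A, from Country 2's indifference between C and D: 3x − 3(1−x) = −2x + 3(1−x), giving x = 6/11.
Since Country 2 is indifferent in equilibrium, Country 2's expected payoff equals the payoff from either column against (6/11, 5/11). Using C: 3(6/11) − 3(5/11) = 3/11.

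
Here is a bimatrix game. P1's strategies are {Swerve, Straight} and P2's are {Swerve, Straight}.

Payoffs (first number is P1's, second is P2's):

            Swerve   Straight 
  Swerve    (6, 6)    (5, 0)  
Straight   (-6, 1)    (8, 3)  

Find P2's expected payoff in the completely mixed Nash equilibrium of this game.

First find x, the probability P1 plays Swerve, from P2's indifference between Swerve and Straight: 6x + (1−x) = 3(1−x), giving x = 1/4.
Since P2 is indifferent in equilibrium, P2's expected payoff equals the payoff from either column against (1/4, 3/4). Using Swerve: 6(1/4) + (3/4) = 9/4.

9/4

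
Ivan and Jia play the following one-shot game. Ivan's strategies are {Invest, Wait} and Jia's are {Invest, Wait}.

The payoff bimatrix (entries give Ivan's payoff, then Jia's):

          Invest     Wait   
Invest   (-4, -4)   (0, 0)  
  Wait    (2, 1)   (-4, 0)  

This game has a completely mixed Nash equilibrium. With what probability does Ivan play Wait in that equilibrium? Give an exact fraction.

Let x be the probability that Ivan plays Invest. In a completely mixed equilibrium, Jia must be indifferent between Invest and Wait.
Jia's expected payoff from Invest is −4x + (1−x); from Wait it is 0.
Setting these equal: −5x + 1 = 0, so x = 1/5.
Therefore Ivan plays Wait with probability 1 − 1/5 = 4/5.

4/5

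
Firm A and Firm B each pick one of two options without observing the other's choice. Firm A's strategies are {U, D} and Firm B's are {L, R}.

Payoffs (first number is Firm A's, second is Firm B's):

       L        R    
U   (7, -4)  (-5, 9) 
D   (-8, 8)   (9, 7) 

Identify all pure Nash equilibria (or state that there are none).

(U, L): Firm B prefers R (9 > -4) — not an equilibrium.
(U, R): Firm A prefers D (9 > -5) — not an equilibrium.
(D, L): Firm A prefers U (7 > -8) — not an equilibrium.
(D, R): Firm B prefers L (8 > 7) — not an equilibrium.

none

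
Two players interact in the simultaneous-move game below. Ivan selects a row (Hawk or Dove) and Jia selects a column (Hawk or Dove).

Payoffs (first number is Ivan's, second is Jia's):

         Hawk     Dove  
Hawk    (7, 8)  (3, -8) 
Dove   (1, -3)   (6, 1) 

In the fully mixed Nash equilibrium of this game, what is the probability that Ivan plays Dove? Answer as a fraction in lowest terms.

Let r be the probability that Ivan plays Hawk. In a completely mixed equilibrium, Jia must be indifferent between Hawk and Dove.
Jia's expected payoff from Hawk is 8r − 3(1−r); from Dove it is −8r + (1−r).
Setting these equal: 11r − 3 = −9r + 1, so r = 1/5.
Therefore Ivan plays Dove with probability 1 − 1/5 = 4/5.

4/5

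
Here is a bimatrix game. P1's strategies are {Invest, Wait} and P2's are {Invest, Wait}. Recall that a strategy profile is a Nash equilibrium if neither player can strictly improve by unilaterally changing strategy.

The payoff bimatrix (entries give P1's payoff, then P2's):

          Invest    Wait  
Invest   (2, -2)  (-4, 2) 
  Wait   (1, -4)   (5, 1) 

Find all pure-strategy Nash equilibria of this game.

(Wait, Wait)

(Invest, Invest): P2 prefers Wait (2 > -2) — not an equilibrium.
(Invest, Wait): P1 prefers Wait (5 > -4) — not an equilibrium.
(Wait, Invest): P1 prefers Invest (2 > 1); P2 prefers Wait (1 > -4) — not an equilibrium.
(Wait, Wait): P1 gets 5 ≥ -4 from Invest, and P2 gets 1 ≥ -4 from Invest — Nash equilibrium.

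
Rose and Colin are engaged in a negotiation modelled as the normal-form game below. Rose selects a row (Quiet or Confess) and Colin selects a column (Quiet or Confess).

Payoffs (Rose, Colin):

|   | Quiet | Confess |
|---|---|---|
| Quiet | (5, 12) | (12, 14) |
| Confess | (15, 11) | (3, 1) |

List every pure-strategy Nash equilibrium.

(Quiet, Confess) and (Confess, Quiet)

(Quiet, Quiet): Rose prefers Confess (15 > 5); Colin prefers Confess (14 > 12) — not an equilibrium.
(Quiet, Confess): Rose gets 12 ≥ 3 from Confess, and Colin gets 14 ≥ 12 from Quiet — Nash equilibrium.
(Confess, Quiet): Rose gets 15 ≥ 5 from Quiet, and Colin gets 11 ≥ 1 from Confess — Nash equilibrium.
(Confess, Confess): Rose prefers Quiet (12 > 3); Colin prefers Quiet (11 > 1) — not an equilibrium.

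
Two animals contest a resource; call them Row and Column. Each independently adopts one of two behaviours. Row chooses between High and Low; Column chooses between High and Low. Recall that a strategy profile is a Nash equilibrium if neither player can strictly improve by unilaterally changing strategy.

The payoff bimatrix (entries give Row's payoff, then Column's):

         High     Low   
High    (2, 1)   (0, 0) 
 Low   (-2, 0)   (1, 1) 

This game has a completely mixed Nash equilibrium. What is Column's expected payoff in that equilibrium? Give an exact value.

First find p, the probability Row plays High, from Column's indifference between High and Low: p = (1−p), giving p = 1/2.
Since Column is indifferent in equilibrium, Column's expected payoff equals the payoff from either column against (1/2, 1/2). Using High: (1/2) = 1/2.

1/2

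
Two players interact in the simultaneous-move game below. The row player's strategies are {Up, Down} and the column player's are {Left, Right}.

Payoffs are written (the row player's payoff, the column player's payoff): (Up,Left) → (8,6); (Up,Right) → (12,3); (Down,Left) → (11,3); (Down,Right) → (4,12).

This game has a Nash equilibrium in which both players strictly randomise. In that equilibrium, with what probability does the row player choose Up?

3/4

Let p be the probability that the row player plays Up. In a completely mixed equilibrium, the column player must be indifferent between Left and Right.
The column player's expected payoff from Left is 6p + 3(1−p); from Right it is 3p + 12(1−p).
Setting these equal: 3p + 3 = −9p + 12, so p = 3/4.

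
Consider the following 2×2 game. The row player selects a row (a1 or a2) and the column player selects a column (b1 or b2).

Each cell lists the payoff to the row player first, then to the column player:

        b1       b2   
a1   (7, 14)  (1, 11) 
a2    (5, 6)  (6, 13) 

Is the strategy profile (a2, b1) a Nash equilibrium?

At (a2, b1), the row player earns 5; switching to a1 would give 7, so the row player would deviate.
The column player earns 6; switching to b2 would give 13, so the column player would deviate.
Since at least one player can profitably deviate, this is not a Nash equilibrium.

No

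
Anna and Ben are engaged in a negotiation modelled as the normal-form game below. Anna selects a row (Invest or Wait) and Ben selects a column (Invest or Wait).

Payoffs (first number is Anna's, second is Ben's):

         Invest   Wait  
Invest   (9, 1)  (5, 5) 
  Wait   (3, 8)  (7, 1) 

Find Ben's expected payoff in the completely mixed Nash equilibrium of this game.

39/11

First find x, the probability Anna plays Invest, from Ben's indifference between Invest and Wait: x + 8(1−x) = 5x + (1−x), giving x = 7/11.
Since Ben is indifferent in equilibrium, Ben's expected payoff equals the payoff from either column against (7/11, 4/11). Using Invest: (7/11) + 8(4/11) = 39/11.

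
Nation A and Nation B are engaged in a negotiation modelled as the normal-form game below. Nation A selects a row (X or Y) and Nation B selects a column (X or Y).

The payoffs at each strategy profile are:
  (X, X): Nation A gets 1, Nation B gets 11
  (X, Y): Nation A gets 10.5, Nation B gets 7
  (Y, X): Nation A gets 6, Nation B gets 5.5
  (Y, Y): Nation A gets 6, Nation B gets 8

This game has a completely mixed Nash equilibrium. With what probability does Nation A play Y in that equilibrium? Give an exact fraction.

Let x be the probability that Nation A plays X. In a completely mixed equilibrium, Nation B must be indifferent between X and Y.
Nation B's expected payoff from X is 11x + 5.5(1−x); from Y it is 7x + 8(1−x).
Setting these equal: 5.5x + 5.5 = −x + 8, so x = 5/13.
Therefore Nation A plays Y with probability 1 − 5/13 = 8/13.

8/13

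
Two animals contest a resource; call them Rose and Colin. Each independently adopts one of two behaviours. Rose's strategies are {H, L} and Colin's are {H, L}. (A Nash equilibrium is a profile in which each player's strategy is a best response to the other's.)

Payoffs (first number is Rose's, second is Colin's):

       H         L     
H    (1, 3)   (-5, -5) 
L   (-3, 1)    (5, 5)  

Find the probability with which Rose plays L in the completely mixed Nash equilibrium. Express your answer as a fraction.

Let p be the probability that Rose plays H. In a completely mixed equilibrium, Colin must be indifferent between H and L.
Colin's expected payoff from H is 3p + (1−p); from L it is −5p + 5(1−p).
Setting these equal: 2p + 1 = −10p + 5, so p = 1/3.
Therefore Rose plays L with probability 1 − 1/3 = 2/3.

2/3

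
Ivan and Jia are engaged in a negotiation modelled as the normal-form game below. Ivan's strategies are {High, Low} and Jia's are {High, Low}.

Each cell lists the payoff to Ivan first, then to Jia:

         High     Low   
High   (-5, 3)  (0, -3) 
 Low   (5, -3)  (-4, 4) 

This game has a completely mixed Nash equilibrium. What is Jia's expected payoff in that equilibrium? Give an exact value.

3/13

First find p, the probability Ivan plays High, from Jia's indifference between High and Low: 3p − 3(1−p) = −3p + 4(1−p), giving p = 7/13.
Since Jia is indifferent in equilibrium, Jia's expected payoff equals the payoff from either column against (7/13, 6/13). Using High: 3(7/13) − 3(6/13) = 3/13.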